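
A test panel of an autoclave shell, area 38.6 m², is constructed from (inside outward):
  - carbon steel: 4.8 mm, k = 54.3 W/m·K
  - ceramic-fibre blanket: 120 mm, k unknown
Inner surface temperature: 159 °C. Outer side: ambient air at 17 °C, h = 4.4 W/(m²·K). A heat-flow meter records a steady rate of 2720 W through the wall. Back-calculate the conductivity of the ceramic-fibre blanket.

Using the resistance-network approach (series):
R_carbon steel = L/(kA) = 0.0048/(54.3×38.6) = 2.29×10^-6 K/W
R_outer film = 1/(h_o·A) = 1/(4.4×38.6) = 0.005888 K/W
Sum of known resistances R_other = 0.00589 K/W
Total R = ΔT/Q = 142/2720 = 0.05221 K/W
R_ceramic-fibre blanket = R_total − R_other = 0.04632 K/W
k = L/(R·A) = 0.12/(0.04632×38.6)

k ≈ 0.0671 W/(m·K)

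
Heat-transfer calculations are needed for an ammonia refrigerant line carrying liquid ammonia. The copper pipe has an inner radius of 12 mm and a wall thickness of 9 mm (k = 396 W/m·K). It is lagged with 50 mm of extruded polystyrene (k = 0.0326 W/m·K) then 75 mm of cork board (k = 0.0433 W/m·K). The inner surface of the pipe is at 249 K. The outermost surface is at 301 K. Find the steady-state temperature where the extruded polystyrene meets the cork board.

T ≈ 285 K

Treating each annulus and film as a series resistance:
R_copper pipe wall = ln(21/12)/(2π×396×1) = 2.249×10^-4 K/W
R_extruded polystyrene = ln(71/21)/(2π×0.0326×1) = 5.947 K/W
R_cork board = ln(146/71)/(2π×0.0433×1) = 2.65 K/W
R_total = 8.597 K/W
Q = ΔT/R_total = 52/8.597
Q = 6.05 W/m
T_interface = T_inner + Q·ΣR(inner→interface) = 249 + 6.05×5.947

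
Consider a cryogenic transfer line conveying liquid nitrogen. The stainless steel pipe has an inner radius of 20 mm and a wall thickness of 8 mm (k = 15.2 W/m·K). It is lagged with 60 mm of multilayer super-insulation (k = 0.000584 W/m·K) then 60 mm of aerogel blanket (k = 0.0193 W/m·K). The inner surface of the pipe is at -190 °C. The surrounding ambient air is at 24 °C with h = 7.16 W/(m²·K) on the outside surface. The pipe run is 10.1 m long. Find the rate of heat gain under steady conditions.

Per-layer cylindrical resistances, series-summed:
R_stainless steel pipe wall = ln(28/20)/(2π×15.2×10.1) = 3.488×10^-4 K/W
R_multilayer super-insulation = ln(88/28)/(2π×0.000584×10.1) = 30.9 K/W
R_aerogel blanket = ln(148/88)/(2π×0.0193×10.1) = 0.4245 K/W
R_outer film = 1/(h_o·2πr_oL) = 1/(7.16×2π×0.148×10.1) = 0.01487 K/W
R_total = 31.34 K/W
Q = ΔT/R_total = 214/31.34

Q ≈ 6.83 W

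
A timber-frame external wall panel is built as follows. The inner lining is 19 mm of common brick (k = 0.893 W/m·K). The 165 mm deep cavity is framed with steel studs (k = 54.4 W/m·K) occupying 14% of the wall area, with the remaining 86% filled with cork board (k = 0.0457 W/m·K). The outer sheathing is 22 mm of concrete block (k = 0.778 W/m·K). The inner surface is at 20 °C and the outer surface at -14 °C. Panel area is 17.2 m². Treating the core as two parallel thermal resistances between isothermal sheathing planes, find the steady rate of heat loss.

Sheathing layers in series; stud and cavity paths in parallel between them.
R_inner = 0.019/(0.893×17.2) = 0.001237 K/W
R_stud  = 0.165/(54.4×0.14×17.2) = 0.00126 K/W
R_cav   = 0.165/(0.0457×0.86×17.2) = 0.2441 K/W
1/R_core = 1/R_stud + 1/R_cav → R_core = 0.001253 K/W
R_outer = 0.022/(0.778×17.2) = 0.001644 K/W
R_total = 0.004134 K/W
Q = ΔT/R_total = 34/0.004134

Q ≈ 8220 W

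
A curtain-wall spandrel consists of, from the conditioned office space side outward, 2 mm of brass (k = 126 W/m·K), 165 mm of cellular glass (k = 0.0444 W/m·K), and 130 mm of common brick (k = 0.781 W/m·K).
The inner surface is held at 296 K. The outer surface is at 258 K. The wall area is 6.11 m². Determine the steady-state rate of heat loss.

Model the wall as resistances in series:
R_brass = L/(kA) = 0.002/(126×6.11) = 2.598×10^-6 K/W
R_cellular glass = L/(kA) = 0.165/(0.0444×6.11) = 0.6082 K/W
R_common brick = L/(kA) = 0.13/(0.781×6.11) = 0.02724 K/W
R_total = 0.6355 K/W
Q = ΔT / R_total = 38 / 0.6355

Q ≈ 59.8 W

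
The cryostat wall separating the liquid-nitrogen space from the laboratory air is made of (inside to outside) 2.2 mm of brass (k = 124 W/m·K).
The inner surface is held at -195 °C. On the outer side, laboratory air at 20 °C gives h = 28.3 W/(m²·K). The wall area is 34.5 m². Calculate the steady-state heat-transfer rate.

Q ≈ 210000 W

Treating each layer as a thermal resistance in series:
R_brass = L/(kA) = 0.0022/(124×34.5) = 5.143×10^-7 K/W
R_outer film = 1/(h_o·A) = 1/(28.3×34.5) = 0.001024 K/W
R_total = 0.001025 K/W
Q = ΔT / R_total = 215 / 0.001025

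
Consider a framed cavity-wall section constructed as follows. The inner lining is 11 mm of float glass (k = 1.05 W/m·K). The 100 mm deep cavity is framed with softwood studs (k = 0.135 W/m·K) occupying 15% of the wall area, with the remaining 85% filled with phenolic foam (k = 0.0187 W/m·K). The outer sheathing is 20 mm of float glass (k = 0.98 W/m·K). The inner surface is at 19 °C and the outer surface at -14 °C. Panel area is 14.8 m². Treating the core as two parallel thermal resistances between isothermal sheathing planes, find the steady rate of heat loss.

Sheathing layers in series; stud and cavity paths in parallel between them.
R_inner = 0.011/(1.05×14.8) = 7.079×10^-4 K/W
R_stud  = 0.1/(0.135×0.15×14.8) = 0.3337 K/W
R_cav   = 0.1/(0.0187×0.85×14.8) = 0.4251 K/W
1/R_core = 1/R_stud + 1/R_cav → R_core = 0.1869 K/W
R_outer = 0.02/(0.98×14.8) = 0.001379 K/W
R_total = 0.189 K/W
Q = ΔT/R_total = 33/0.189

Q ≈ 175 W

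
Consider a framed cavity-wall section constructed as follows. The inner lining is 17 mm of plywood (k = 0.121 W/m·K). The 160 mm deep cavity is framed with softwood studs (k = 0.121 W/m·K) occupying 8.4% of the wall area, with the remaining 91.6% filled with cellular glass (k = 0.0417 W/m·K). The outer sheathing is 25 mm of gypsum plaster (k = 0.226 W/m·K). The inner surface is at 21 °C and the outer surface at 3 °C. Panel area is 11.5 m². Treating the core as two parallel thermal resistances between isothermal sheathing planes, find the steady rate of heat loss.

Sheathing layers in series; stud and cavity paths in parallel between them.
R_inner = 0.017/(0.121×11.5) = 0.01222 K/W
R_stud  = 0.16/(0.121×0.084×11.5) = 1.369 K/W
R_cav   = 0.16/(0.0417×0.916×11.5) = 0.3642 K/W
1/R_core = 1/R_stud + 1/R_cav → R_core = 0.2877 K/W
R_outer = 0.025/(0.226×11.5) = 0.009619 K/W
R_total = 0.3095 K/W
Q = ΔT/R_total = 18/0.3095

Q ≈ 58.2 W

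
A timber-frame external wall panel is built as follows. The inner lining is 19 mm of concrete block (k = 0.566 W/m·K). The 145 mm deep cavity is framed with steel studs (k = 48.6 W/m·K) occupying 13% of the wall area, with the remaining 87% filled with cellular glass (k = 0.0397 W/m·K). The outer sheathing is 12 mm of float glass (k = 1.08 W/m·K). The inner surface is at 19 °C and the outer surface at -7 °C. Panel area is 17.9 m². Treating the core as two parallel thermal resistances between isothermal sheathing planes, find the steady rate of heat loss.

Sheathing layers in series; stud and cavity paths in parallel between them.
R_inner = 0.019/(0.566×17.9) = 0.001875 K/W
R_stud  = 0.145/(48.6×0.13×17.9) = 0.001282 K/W
R_cav   = 0.145/(0.0397×0.87×17.9) = 0.2345 K/W
1/R_core = 1/R_stud + 1/R_cav → R_core = 0.001275 K/W
R_outer = 0.012/(1.08×17.9) = 6.207×10^-4 K/W
R_total = 0.003771 K/W
Q = ΔT/R_total = 26/0.003771

Q ≈ 6890 W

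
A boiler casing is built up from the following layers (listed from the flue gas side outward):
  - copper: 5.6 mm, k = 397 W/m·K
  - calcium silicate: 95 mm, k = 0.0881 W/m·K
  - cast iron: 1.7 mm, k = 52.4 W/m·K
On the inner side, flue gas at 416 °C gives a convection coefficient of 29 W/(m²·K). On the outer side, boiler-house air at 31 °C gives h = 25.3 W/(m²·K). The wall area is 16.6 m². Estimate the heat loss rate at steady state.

Q ≈ 5550 W

Treating each layer as a thermal resistance in series:
R_inner film = 1/(h_i·A) = 1/(29×16.6) = 0.002077 K/W
R_copper = L/(kA) = 0.0056/(397×16.6) = 8.497×10^-7 K/W
R_calcium silicate = L/(kA) = 0.095/(0.0881×16.6) = 0.06496 K/W
R_cast iron = L/(kA) = 0.0017/(52.4×16.6) = 1.954×10^-6 K/W
R_outer film = 1/(h_o·A) = 1/(25.3×16.6) = 0.002381 K/W
R_total = 0.06942 K/W
Q = ΔT / R_total = 385 / 0.06942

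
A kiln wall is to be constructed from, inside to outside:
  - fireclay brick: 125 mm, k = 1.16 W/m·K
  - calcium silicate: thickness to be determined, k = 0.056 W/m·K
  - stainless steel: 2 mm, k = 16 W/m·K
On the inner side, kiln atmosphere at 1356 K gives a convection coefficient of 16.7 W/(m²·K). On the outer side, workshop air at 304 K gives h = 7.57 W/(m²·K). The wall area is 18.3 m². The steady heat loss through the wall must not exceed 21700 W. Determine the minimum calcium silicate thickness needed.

L ≈ 32.9 mm

Using the resistance-network approach (series):
R_inner film = 1/(h_i·A) = 1/(16.7×18.3) = 0.003272 K/W
R_fireclay brick = L/(kA) = 0.125/(1.16×18.3) = 0.005888 K/W
R_stainless steel = L/(kA) = 0.002/(16×18.3) = 6.831×10^-6 K/W
R_outer film = 1/(h_o·A) = 1/(7.57×18.3) = 0.007219 K/W
Sum of the known resistances R_other = 0.01639 K/W
Required total resistance R_tot = ΔT/Q_allow = 1052/21700 = 0.04848 K/W
R_calcium silicate = R_tot − R_other = 0.03209 K/W
L = R·k·A = 0.03209×0.056×18.3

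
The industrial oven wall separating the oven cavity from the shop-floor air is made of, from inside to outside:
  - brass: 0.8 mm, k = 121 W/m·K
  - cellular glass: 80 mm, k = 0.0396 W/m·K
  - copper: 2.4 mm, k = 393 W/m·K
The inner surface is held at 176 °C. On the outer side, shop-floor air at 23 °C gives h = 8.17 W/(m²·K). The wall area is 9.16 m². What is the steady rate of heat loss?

Q ≈ 654 W

Treating each layer as a thermal resistance in series:
R_brass = L/(kA) = 0.0008/(121×9.16) = 7.218×10^-7 K/W
R_cellular glass = L/(kA) = 0.08/(0.0396×9.16) = 0.2205 K/W
R_copper = L/(kA) = 0.0024/(393×9.16) = 6.667×10^-7 K/W
R_outer film = 1/(h_o·A) = 1/(8.17×9.16) = 0.01336 K/W
R_total = 0.2339 K/W
Q = ΔT / R_total = 153 / 0.2339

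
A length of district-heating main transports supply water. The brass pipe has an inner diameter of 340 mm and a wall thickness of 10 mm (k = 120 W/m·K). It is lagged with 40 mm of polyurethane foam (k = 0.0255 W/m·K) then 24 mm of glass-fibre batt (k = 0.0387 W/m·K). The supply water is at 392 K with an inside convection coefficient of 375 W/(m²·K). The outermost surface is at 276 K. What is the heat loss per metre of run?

For a radial system each layer contributes R = ln(r_out/r_in)/(2πkL); films add R = 1/(hA).
R_inner film = 1/(h_i·2πr₁L) = 1/(375×2π×0.17×1) = 0.002497 K/W
R_brass pipe wall = ln(180/170)/(2π×120×1) = 7.581×10^-5 K/W
R_polyurethane foam = ln(220/180)/(2π×0.0255×1) = 1.252 K/W
R_glass-fibre batt = ln(244/220)/(2π×0.0387×1) = 0.4258 K/W
R_total = 1.681 K/W
Q = ΔT/R_total = 116/1.681

q′ ≈ 69 W/m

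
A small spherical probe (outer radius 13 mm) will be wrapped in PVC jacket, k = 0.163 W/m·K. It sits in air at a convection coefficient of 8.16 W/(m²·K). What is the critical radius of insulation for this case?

For a sphere r_cr = 2k/h = 2×0.163/8.16
r_cr = 40 mm; since the bare radius (13 mm) is below r_cr, adding a thin layer of insulation will *increase* heat loss.

r_cr ≈ 40 mm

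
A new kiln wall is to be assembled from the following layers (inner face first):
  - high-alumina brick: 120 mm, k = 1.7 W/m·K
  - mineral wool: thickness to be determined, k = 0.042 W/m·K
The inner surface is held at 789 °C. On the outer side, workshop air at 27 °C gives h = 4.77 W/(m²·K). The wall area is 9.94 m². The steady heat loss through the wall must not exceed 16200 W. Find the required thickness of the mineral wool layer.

L ≈ 7.87 mm

Treating each layer as a thermal resistance in series:
R_high-alumina brick = L/(kA) = 0.12/(1.7×9.94) = 0.007101 K/W
R_outer film = 1/(h_o·A) = 1/(4.77×9.94) = 0.02109 K/W
Sum of the known resistances R_other = 0.02819 K/W
Required total resistance R_tot = ΔT/Q_allow = 762/16200 = 0.04704 K/W
R_mineral wool = R_tot − R_other = 0.01884 K/W
L = R·k·A = 0.01884×0.042×9.94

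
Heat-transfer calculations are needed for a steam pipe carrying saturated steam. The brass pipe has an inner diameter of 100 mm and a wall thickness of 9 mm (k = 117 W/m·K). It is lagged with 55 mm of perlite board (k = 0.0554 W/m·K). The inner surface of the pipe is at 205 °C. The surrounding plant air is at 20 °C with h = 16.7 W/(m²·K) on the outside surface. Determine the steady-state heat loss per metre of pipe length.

q′ ≈ 93.6 W/m

Per-layer cylindrical resistances, series-summed:
R_brass pipe wall = ln(59/50)/(2π×117×1) = 2.251×10^-4 K/W
R_perlite board = ln(114/59)/(2π×0.0554×1) = 1.892 K/W
R_outer film = 1/(h_o·2πr_oL) = 1/(16.7×2π×0.114×1) = 0.0836 K/W
R_total = 1.976 K/W
Q = ΔT/R_total = 185/1.976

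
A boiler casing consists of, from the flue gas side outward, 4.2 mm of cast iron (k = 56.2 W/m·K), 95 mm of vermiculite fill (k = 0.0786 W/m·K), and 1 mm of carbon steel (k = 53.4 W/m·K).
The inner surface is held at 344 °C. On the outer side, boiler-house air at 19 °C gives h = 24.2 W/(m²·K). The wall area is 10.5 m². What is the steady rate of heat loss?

Q ≈ 2730 W

Treating each layer as a thermal resistance in series:
R_cast iron = L/(kA) = 0.0042/(56.2×10.5) = 7.117×10^-6 K/W
R_vermiculite fill = L/(kA) = 0.095/(0.0786×10.5) = 0.1151 K/W
R_carbon steel = L/(kA) = 0.001/(53.4×10.5) = 1.783×10^-6 K/W
R_outer film = 1/(h_o·A) = 1/(24.2×10.5) = 0.003935 K/W
R_total = 0.1191 K/W
Q = ΔT / R_total = 325 / 0.1191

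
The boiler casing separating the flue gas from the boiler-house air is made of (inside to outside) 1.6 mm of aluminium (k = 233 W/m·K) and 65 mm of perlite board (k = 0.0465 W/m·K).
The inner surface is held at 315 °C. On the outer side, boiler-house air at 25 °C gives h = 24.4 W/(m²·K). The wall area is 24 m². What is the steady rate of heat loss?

Series thermal resistances:
R_aluminium = L/(kA) = 0.0016/(233×24) = 2.861×10^-7 K/W
R_perlite board = L/(kA) = 0.065/(0.0465×24) = 0.05824 K/W
R_outer film = 1/(h_o·A) = 1/(24.4×24) = 0.001708 K/W
R_total = 0.05995 K/W
Q = ΔT / R_total = 290 / 0.05995

Q ≈ 4840 W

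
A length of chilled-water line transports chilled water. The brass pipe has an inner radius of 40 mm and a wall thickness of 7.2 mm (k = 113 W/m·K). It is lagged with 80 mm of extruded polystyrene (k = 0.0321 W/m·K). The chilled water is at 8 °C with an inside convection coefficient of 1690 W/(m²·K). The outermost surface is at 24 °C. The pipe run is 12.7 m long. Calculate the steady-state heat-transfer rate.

Q ≈ 41.3 W

Radial resistances (cylindrical: R_cond = ln(r_o/r_i)/(2πkL), R_conv = 1/(h·2πrL)):
R_inner film = 1/(h_i·2πr₁L) = 1/(1690×2π×0.04×12.7) = 1.854×10^-4 K/W
R_brass pipe wall = ln(47.2/40)/(2π×113×12.7) = 1.836×10^-5 K/W
R_extruded polystyrene = ln(127.2/47.2)/(2π×0.0321×12.7) = 0.387 K/W
R_total = 0.3872 K/W
Q = ΔT/R_total = 16/0.3872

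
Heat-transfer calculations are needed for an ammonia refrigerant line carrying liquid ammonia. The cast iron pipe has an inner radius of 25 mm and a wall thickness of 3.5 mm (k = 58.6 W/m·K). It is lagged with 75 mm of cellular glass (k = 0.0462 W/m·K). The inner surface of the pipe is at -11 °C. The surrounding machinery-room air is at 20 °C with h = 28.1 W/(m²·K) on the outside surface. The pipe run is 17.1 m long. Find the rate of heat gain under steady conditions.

For a radial system each layer contributes R = ln(r_out/r_in)/(2πkL); films add R = 1/(hA).
R_cast iron pipe wall = ln(28.5/25)/(2π×58.6×17.1) = 2.081×10^-5 K/W
R_cellular glass = ln(103.5/28.5)/(2π×0.0462×17.1) = 0.2598 K/W
R_outer film = 1/(h_o·2πr_oL) = 1/(28.1×2π×0.1035×17.1) = 0.0032 K/W
R_total = 0.263 K/W
Q = ΔT/R_total = 31/0.263

Q ≈ 118 W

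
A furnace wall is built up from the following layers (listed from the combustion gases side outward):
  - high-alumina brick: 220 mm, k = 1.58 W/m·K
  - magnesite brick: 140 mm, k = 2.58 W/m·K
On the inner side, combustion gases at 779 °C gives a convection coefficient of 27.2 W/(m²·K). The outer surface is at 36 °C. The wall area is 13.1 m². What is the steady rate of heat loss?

Q ≈ 42300 W

Model the wall as resistances in series:
R_inner film = 1/(h_i·A) = 1/(27.2×13.1) = 0.002806 K/W
R_high-alumina brick = L/(kA) = 0.22/(1.58×13.1) = 0.01063 K/W
R_magnesite brick = L/(kA) = 0.14/(2.58×13.1) = 0.004142 K/W
R_total = 0.01758 K/W
Q = ΔT / R_total = 743 / 0.01758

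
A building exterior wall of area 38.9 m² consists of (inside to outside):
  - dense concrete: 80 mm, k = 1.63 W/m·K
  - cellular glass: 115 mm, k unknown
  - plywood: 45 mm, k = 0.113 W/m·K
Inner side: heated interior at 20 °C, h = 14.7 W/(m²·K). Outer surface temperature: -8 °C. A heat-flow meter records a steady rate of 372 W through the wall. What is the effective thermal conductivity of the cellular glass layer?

k ≈ 0.0477 W/(m·K)

Thermal resistances in series:
R_inner film = 1/(h_i·A) = 1/(14.7×38.9) = 0.001749 K/W
R_dense concrete = L/(kA) = 0.08/(1.63×38.9) = 0.001262 K/W
R_plywood = L/(kA) = 0.045/(0.113×38.9) = 0.01024 K/W
Sum of known resistances R_other = 0.01325 K/W
Total R = ΔT/Q = 28/372 = 0.07527 K/W
R_cellular glass = R_total − R_other = 0.06202 K/W
k = L/(R·A) = 0.115/(0.06202×38.9)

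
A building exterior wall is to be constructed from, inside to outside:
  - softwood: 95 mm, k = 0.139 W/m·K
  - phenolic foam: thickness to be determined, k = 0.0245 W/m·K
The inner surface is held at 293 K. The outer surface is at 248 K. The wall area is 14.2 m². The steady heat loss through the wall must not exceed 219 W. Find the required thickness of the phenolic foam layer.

Treating each layer as a thermal resistance in series:
R_softwood = L/(kA) = 0.095/(0.139×14.2) = 0.04813 K/W
Sum of the known resistances R_other = 0.04813 K/W
Required total resistance R_tot = ΔT/Q_allow = 45/219 = 0.2055 K/W
R_phenolic foam = R_tot − R_other = 0.1573 K/W
L = R·k·A = 0.1573×0.0245×14.2

L ≈ 54.7 mm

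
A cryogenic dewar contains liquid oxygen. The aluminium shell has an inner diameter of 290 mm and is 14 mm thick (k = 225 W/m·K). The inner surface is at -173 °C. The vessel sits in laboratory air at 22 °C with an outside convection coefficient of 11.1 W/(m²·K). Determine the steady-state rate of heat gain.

Q ≈ 687 W

For a spherical shell R = (1/r₁ − 1/r₂)/(4πk); film R = 1/(h·4πr²). In series:
R_aluminium shell = (1/0.145 − 1/0.159)/(4π×225) = 2.148×10^-4 K/W
R_outer film = 1/(h·4πr_o²) = 1/(11.1×4π×0.159²) = 0.2836 K/W
R_total = 0.2838 K/W
Q = ΔT/R_total = 195/0.2838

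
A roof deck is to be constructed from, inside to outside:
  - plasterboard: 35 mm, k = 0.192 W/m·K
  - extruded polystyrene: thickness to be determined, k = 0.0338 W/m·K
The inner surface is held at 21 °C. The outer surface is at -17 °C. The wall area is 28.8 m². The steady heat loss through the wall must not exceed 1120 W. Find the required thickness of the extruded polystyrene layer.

L ≈ 26.9 mm

Using the resistance-network approach (series):
R_plasterboard = L/(kA) = 0.035/(0.192×28.8) = 0.00633 K/W
Sum of the known resistances R_other = 0.00633 K/W
Required total resistance R_tot = ΔT/Q_allow = 38/1120 = 0.03393 K/W
R_extruded polystyrene = R_tot − R_other = 0.0276 K/W
L = R·k·A = 0.0276×0.0338×28.8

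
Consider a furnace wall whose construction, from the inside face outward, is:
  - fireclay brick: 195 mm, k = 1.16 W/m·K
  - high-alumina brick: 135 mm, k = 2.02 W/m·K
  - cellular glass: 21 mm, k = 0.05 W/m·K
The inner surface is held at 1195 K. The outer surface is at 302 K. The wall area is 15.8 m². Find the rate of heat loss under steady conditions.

Q ≈ 21500 W

Thermal resistances in series:
R_fireclay brick = L/(kA) = 0.195/(1.16×15.8) = 0.01064 K/W
R_high-alumina brick = L/(kA) = 0.135/(2.02×15.8) = 0.00423 K/W
R_cellular glass = L/(kA) = 0.021/(0.05×15.8) = 0.02658 K/W
R_total = 0.04145 K/W
Q = ΔT / R_total = 893 / 0.04145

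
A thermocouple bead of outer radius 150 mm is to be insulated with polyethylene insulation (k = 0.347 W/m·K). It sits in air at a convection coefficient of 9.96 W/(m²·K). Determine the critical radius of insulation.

For a sphere r_cr = 2k/h = 2×0.347/9.96
r_cr = 69.7 mm; since the bare radius (150 mm) is above r_cr, any added insulation will reduce heat loss.

r_cr ≈ 69.7 mm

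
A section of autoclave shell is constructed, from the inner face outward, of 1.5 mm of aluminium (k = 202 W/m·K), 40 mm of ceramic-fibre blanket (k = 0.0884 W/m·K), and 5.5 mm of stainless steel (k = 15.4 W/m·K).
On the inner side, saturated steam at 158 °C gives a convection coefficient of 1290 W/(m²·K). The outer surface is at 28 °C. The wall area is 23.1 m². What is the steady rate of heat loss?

Model the wall as resistances in series:
R_inner film = 1/(h_i·A) = 1/(1290×23.1) = 3.356×10^-5 K/W
R_aluminium = L/(kA) = 0.0015/(202×23.1) = 3.215×10^-7 K/W
R_ceramic-fibre blanket = L/(kA) = 0.04/(0.0884×23.1) = 0.01959 K/W
R_stainless steel = L/(kA) = 0.0055/(15.4×23.1) = 1.546×10^-5 K/W
R_total = 0.01964 K/W
Q = ΔT / R_total = 130 / 0.01964

Q ≈ 6620 W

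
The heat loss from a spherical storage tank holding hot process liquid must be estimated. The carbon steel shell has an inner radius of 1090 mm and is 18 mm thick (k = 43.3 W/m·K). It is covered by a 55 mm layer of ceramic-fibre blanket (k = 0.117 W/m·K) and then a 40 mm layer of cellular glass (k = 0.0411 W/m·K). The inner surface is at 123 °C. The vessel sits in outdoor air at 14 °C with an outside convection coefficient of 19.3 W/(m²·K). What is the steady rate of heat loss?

Q ≈ 1250 W

For a spherical shell R = (1/r₁ − 1/r₂)/(4πk); film R = 1/(h·4πr²). In series:
R_carbon steel shell = (1/1.09 − 1/1.108)/(4π×43.3) = 2.739×10^-5 K/W
R_ceramic-fibre blanket = (1/1.108 − 1/1.163)/(4π×0.117) = 0.02903 K/W
R_cellular glass = (1/1.163 − 1/1.203)/(4π×0.0411) = 0.05536 K/W
R_outer film = 1/(h·4πr_o²) = 1/(19.3×4π×1.203²) = 0.002849 K/W
R_total = 0.08726 K/W
Q = ΔT/R_total = 109/0.08726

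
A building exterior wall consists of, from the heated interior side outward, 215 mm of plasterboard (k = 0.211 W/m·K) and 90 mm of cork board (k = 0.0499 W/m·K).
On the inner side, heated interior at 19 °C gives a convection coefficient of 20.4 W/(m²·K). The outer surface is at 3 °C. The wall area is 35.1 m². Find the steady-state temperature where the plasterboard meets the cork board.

T ≈ 13 °C

Series thermal resistances:
R_inner film = 1/(h_i·A) = 1/(20.4×35.1) = 0.001397 K/W
R_plasterboard = L/(kA) = 0.215/(0.211×35.1) = 0.02903 K/W
R_cork board = L/(kA) = 0.09/(0.0499×35.1) = 0.05138 K/W
R_total = 0.08181 K/W;  Q = ΔT/R_total = 16/0.08181 = 195.6 W
T_interface = T_inner − Q·ΣR(inner→interface) = 19 − 196×0.03043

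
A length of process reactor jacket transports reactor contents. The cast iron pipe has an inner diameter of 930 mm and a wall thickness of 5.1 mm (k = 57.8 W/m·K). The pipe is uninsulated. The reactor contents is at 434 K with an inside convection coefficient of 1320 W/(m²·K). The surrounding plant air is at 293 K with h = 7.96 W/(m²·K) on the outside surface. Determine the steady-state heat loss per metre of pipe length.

Cylindrical conduction, so R = ln(r₂/r₁)/(2πkL) per layer, in series:
R_inner film = 1/(h_i·2πr₁L) = 1/(1320×2π×0.465×1) = 2.593×10^-4 K/W
R_cast iron pipe wall = ln(470.1/465)/(2π×57.8×1) = 3.004×10^-5 K/W
R_outer film = 1/(h_o·2πr_oL) = 1/(7.96×2π×0.4701×1) = 0.04253 K/W
R_total = 0.04282 K/W
Q = ΔT/R_total = 141/0.04282

q′ ≈ 3290 W/m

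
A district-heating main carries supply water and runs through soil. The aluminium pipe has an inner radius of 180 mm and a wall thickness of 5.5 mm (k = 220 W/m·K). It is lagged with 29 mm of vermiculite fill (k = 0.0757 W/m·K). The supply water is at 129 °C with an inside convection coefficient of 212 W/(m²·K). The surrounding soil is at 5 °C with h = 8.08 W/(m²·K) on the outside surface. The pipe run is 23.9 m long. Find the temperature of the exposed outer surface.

Per-layer cylindrical resistances, series-summed:
R_inner film = 1/(h_i·2πr₁L) = 1/(212×2π×0.18×23.9) = 1.745×10^-4 K/W
R_aluminium pipe wall = ln(185.5/180)/(2π×220×23.9) = 9.11×10^-7 K/W
R_vermiculite fill = ln(214.5/185.5)/(2π×0.0757×23.9) = 0.01278 K/W
R_outer film = 1/(h_o·2πr_oL) = 1/(8.08×2π×0.2145×23.9) = 0.003842 K/W
R_total = 0.0168 K/W
Q = ΔT/R_total = 124/0.0168
Q = 7380 W
T_interface = T_inner − Q·ΣR(inner→interface) = 129 − 7380×0.01295

T ≈ 33.4 °C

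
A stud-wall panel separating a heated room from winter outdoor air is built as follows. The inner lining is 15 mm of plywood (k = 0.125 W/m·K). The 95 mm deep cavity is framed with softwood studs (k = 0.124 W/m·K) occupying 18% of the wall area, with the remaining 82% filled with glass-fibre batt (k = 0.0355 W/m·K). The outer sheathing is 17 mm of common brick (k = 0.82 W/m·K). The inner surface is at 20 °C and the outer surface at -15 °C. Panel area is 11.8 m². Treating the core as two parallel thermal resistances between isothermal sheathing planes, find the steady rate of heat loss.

Sheathing layers in series; stud and cavity paths in parallel between them.
R_inner = 0.015/(0.125×11.8) = 0.01017 K/W
R_stud  = 0.095/(0.124×0.18×11.8) = 0.3607 K/W
R_cav   = 0.095/(0.0355×0.82×11.8) = 0.2766 K/W
1/R_core = 1/R_stud + 1/R_cav → R_core = 0.1565 K/W
R_outer = 0.017/(0.82×11.8) = 0.001757 K/W
R_total = 0.1685 K/W
Q = ΔT/R_total = 35/0.1685

Q ≈ 208 W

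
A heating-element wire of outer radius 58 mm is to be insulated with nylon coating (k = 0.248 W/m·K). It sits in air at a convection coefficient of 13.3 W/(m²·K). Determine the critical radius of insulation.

r_cr ≈ 18.6 mm

For a cylinder r_cr = k/h = 0.248/13.3
r_cr = 18.6 mm; since the bare radius (58 mm) is above r_cr, any added insulation will reduce heat loss.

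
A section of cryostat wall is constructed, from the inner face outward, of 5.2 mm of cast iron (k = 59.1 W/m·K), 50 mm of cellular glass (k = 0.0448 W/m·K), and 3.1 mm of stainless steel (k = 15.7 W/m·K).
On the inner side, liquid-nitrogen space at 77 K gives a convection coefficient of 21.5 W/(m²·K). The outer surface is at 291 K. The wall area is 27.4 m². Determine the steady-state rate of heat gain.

Q ≈ 5040 W

Thermal resistances in series:
R_inner film = 1/(h_i·A) = 1/(21.5×27.4) = 0.001698 K/W
R_cast iron = L/(kA) = 0.0052/(59.1×27.4) = 3.211×10^-6 K/W
R_cellular glass = L/(kA) = 0.05/(0.0448×27.4) = 0.04073 K/W
R_stainless steel = L/(kA) = 0.0031/(15.7×27.4) = 7.206×10^-6 K/W
R_total = 0.04244 K/W
Q = ΔT / R_total = 214 / 0.04244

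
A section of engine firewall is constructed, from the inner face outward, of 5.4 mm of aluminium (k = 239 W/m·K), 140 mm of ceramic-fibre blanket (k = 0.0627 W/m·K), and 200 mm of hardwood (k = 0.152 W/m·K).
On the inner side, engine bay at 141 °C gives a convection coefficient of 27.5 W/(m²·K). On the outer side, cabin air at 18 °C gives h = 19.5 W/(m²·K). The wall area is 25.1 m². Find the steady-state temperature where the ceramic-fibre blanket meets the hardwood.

T ≈ 64.2 °C

Thermal resistances in series:
R_inner film = 1/(h_i·A) = 1/(27.5×25.1) = 0.001449 K/W
R_aluminium = L/(kA) = 0.0054/(239×25.1) = 9.002×10^-7 K/W
R_ceramic-fibre blanket = L/(kA) = 0.14/(0.0627×25.1) = 0.08896 K/W
R_hardwood = L/(kA) = 0.2/(0.152×25.1) = 0.05242 K/W
R_outer film = 1/(h_o·A) = 1/(19.5×25.1) = 0.002043 K/W
R_total = 0.1449 K/W;  Q = ΔT/R_total = 123/0.1449 = 849 W
T_interface = T_inner − Q·ΣR(inner→interface) = 141 − 849×0.09041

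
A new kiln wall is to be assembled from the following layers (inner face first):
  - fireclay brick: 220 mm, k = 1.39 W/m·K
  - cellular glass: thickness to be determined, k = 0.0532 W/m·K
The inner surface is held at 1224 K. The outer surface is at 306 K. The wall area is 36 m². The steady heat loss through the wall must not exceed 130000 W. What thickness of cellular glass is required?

L ≈ 5.1 mm

Thermal resistances in series:
R_fireclay brick = L/(kA) = 0.22/(1.39×36) = 0.004396 K/W
Sum of the known resistances R_other = 0.004396 K/W
Required total resistance R_tot = ΔT/Q_allow = 918/130000 = 0.007062 K/W
R_cellular glass = R_tot − R_other = 0.002665 K/W
L = R·k·A = 0.002665×0.0532×36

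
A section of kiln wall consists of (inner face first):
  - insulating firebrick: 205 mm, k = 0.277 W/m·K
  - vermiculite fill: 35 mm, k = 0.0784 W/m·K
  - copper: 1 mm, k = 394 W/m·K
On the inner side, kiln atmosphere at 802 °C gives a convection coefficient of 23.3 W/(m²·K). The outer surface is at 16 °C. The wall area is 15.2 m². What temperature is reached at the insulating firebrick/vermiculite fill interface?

T ≈ 301 °C

Thermal resistances in series:
R_inner film = 1/(h_i·A) = 1/(23.3×15.2) = 0.002824 K/W
R_insulating firebrick = L/(kA) = 0.205/(0.277×15.2) = 0.04869 K/W
R_vermiculite fill = L/(kA) = 0.035/(0.0784×15.2) = 0.02937 K/W
R_copper = L/(kA) = 0.001/(394×15.2) = 1.67×10^-7 K/W
R_total = 0.08088 K/W;  Q = ΔT/R_total = 786/0.08088 = 9718 W
T_interface = T_inner − Q·ΣR(inner→interface) = 802 − 9720×0.05151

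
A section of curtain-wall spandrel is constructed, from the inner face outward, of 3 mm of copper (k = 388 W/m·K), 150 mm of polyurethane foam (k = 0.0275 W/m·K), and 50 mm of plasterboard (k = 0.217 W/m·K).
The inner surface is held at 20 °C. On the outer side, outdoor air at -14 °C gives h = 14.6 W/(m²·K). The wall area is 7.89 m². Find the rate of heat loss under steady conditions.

Thermal resistances in series:
R_copper = L/(kA) = 0.003/(388×7.89) = 9.8×10^-7 K/W
R_polyurethane foam = L/(kA) = 0.15/(0.0275×7.89) = 0.6913 K/W
R_plasterboard = L/(kA) = 0.05/(0.217×7.89) = 0.0292 K/W
R_outer film = 1/(h_o·A) = 1/(14.6×7.89) = 0.008681 K/W
R_total = 0.7292 K/W
Q = ΔT / R_total = 34 / 0.7292

Q ≈ 46.6 W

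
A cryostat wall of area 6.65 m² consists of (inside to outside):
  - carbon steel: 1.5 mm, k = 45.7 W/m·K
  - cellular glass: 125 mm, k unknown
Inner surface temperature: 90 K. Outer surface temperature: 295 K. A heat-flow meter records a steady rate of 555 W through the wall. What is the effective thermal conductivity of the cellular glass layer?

k ≈ 0.0509 W/(m·K)

Using the resistance-network approach (series):
R_carbon steel = L/(kA) = 0.0015/(45.7×6.65) = 4.936×10^-6 K/W
Sum of known resistances R_other = 4.936×10^-6 K/W
Total R = ΔT/Q = 205/555 = 0.3694 K/W
R_cellular glass = R_total − R_other = 0.3694 K/W
k = L/(R·A) = 0.125/(0.3694×6.65)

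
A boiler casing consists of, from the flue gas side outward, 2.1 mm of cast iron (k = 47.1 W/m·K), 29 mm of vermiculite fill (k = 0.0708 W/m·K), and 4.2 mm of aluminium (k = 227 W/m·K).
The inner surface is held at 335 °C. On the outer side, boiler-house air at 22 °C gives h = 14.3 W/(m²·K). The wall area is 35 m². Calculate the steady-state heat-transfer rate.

Thermal resistances in series:
R_cast iron = L/(kA) = 0.0021/(47.1×35) = 1.274×10^-6 K/W
R_vermiculite fill = L/(kA) = 0.029/(0.0708×35) = 0.0117 K/W
R_aluminium = L/(kA) = 0.0042/(227×35) = 5.286×10^-7 K/W
R_outer film = 1/(h_o·A) = 1/(14.3×35) = 0.001998 K/W
R_total = 0.0137 K/W
Q = ΔT / R_total = 313 / 0.0137

Q ≈ 22800 W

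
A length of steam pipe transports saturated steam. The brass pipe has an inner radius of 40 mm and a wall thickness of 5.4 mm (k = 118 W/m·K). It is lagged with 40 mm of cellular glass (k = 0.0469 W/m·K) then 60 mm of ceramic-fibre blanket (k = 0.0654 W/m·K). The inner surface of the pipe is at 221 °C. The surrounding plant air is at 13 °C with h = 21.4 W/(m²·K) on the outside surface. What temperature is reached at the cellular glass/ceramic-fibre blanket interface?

Radial resistances (cylindrical: R_cond = ln(r_o/r_i)/(2πkL), R_conv = 1/(h·2πrL)):
R_brass pipe wall = ln(45.4/40)/(2π×118×1) = 1.708×10^-4 K/W
R_cellular glass = ln(85.4/45.4)/(2π×0.0469×1) = 2.144 K/W
R_ceramic-fibre blanket = ln(145.4/85.4)/(2π×0.0654×1) = 1.295 K/W
R_outer film = 1/(h_o·2πr_oL) = 1/(21.4×2π×0.1454×1) = 0.05115 K/W
R_total = 3.49 K/W
Q = ΔT/R_total = 208/3.49
Q = 59.6 W/m
T_interface = T_inner − Q·ΣR(inner→interface) = 221 − 59.6×2.144

T ≈ 93.2 °C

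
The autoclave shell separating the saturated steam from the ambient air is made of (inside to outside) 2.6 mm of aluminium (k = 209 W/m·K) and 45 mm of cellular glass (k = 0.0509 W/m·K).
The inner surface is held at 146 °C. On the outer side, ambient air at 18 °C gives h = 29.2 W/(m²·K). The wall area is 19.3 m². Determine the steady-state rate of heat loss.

Model the wall as resistances in series:
R_aluminium = L/(kA) = 0.0026/(209×19.3) = 6.446×10^-7 K/W
R_cellular glass = L/(kA) = 0.045/(0.0509×19.3) = 0.04581 K/W
R_outer film = 1/(h_o·A) = 1/(29.2×19.3) = 0.001774 K/W
R_total = 0.04758 K/W
Q = ΔT / R_total = 128 / 0.04758

Q ≈ 2690 W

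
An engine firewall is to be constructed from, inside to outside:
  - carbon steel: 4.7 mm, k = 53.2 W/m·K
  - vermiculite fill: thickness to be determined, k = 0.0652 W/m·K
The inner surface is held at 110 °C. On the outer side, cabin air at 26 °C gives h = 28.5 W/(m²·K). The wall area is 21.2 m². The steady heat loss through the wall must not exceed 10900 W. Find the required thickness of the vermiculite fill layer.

L ≈ 8.36 mm

Treating each layer as a thermal resistance in series:
R_carbon steel = L/(kA) = 0.0047/(53.2×21.2) = 4.167×10^-6 K/W
R_outer film = 1/(h_o·A) = 1/(28.5×21.2) = 0.001655 K/W
Sum of the known resistances R_other = 0.001659 K/W
Required total resistance R_tot = ΔT/Q_allow = 84/10900 = 0.007706 K/W
R_vermiculite fill = R_tot − R_other = 0.006047 K/W
L = R·k·A = 0.006047×0.0652×21.2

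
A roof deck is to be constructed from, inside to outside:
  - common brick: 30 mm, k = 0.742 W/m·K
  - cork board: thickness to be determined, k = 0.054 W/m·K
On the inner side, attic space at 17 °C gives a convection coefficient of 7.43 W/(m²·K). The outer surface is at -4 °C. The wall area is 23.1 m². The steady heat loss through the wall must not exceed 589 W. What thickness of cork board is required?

Thermal resistances in series:
R_inner film = 1/(h_i·A) = 1/(7.43×23.1) = 0.005826 K/W
R_common brick = L/(kA) = 0.03/(0.742×23.1) = 0.00175 K/W
Sum of the known resistances R_other = 0.007577 K/W
Required total resistance R_tot = ΔT/Q_allow = 21/589 = 0.03565 K/W
R_cork board = R_tot − R_other = 0.02808 K/W
L = R·k·A = 0.02808×0.054×23.1

L ≈ 35 mm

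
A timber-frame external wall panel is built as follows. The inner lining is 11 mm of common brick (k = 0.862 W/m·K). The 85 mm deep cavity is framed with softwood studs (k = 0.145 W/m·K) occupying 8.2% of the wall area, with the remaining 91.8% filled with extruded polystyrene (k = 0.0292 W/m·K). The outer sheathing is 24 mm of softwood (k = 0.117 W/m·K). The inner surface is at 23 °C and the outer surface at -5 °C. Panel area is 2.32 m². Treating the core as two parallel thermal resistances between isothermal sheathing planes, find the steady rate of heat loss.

Sheathing layers in series; stud and cavity paths in parallel between them.
R_inner = 0.011/(0.862×2.32) = 0.0055 K/W
R_stud  = 0.085/(0.145×0.082×2.32) = 3.081 K/W
R_cav   = 0.085/(0.0292×0.918×2.32) = 1.367 K/W
1/R_core = 1/R_stud + 1/R_cav → R_core = 0.9468 K/W
R_outer = 0.024/(0.117×2.32) = 0.08842 K/W
R_total = 1.041 K/W
Q = ΔT/R_total = 28/1.041

Q ≈ 26.9 W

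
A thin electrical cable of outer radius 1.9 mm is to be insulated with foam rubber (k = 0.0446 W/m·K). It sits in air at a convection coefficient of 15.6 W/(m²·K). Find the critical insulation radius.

r_cr ≈ 2.86 mm

For a cylinder r_cr = k/h = 0.0446/15.6
r_cr = 2.86 mm; since the bare radius (1.9 mm) is below r_cr, adding a thin layer of insulation will *increase* heat loss.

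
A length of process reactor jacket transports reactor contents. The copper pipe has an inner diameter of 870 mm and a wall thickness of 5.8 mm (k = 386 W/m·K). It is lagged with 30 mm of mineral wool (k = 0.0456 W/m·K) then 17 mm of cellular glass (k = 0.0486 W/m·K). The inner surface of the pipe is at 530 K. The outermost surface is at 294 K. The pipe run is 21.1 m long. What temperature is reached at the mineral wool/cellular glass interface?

Treating each annulus and film as a series resistance:
R_copper pipe wall = ln(440.8/435)/(2π×386×21.1) = 2.588×10^-7 K/W
R_mineral wool = ln(470.8/440.8)/(2π×0.0456×21.1) = 0.01089 K/W
R_cellular glass = ln(487.8/470.8)/(2π×0.0486×21.1) = 0.005505 K/W
R_total = 0.0164 K/W
Q = ΔT/R_total = 236/0.0164
Q = 14400 W
T_interface = T_inner − Q·ΣR(inner→interface) = 530 − 14400×0.01089

T ≈ 373 K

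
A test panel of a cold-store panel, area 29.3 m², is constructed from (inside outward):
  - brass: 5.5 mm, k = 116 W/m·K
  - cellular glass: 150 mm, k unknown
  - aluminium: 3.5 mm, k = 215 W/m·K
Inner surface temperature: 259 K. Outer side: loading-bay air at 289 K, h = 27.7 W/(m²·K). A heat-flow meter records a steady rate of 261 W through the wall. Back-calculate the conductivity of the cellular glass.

Model the wall as resistances in series:
R_brass = L/(kA) = 0.0055/(116×29.3) = 1.618×10^-6 K/W
R_aluminium = L/(kA) = 0.0035/(215×29.3) = 5.556×10^-7 K/W
R_outer film = 1/(h_o·A) = 1/(27.7×29.3) = 0.001232 K/W
Sum of known resistances R_other = 0.001234 K/W
Total R = ΔT/Q = 30/261 = 0.1149 K/W
R_cellular glass = R_total − R_other = 0.1137 K/W
k = L/(R·A) = 0.15/(0.1137×29.3)

k ≈ 0.045 W/(m·K)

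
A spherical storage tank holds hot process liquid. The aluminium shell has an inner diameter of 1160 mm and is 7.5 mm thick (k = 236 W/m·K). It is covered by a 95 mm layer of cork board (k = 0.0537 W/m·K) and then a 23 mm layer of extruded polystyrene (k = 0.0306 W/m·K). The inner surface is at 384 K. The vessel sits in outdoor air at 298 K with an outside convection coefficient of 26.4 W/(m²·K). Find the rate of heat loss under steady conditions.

Spherical conduction: R = (1/r_in − 1/r_out)/(4πk) per layer; series-sum.
R_aluminium shell = (1/0.58 − 1/0.5875)/(4π×236) = 7.422×10^-6 K/W
R_cork board = (1/0.5875 − 1/0.6825)/(4π×0.0537) = 0.3511 K/W
R_extruded polystyrene = (1/0.6825 − 1/0.7055)/(4π×0.0306) = 0.1242 K/W
R_outer film = 1/(h·4πr_o²) = 1/(26.4×4π×0.7055²) = 0.006056 K/W
R_total = 0.4814 K/W
Q = ΔT/R_total = 86/0.4814

Q ≈ 179 W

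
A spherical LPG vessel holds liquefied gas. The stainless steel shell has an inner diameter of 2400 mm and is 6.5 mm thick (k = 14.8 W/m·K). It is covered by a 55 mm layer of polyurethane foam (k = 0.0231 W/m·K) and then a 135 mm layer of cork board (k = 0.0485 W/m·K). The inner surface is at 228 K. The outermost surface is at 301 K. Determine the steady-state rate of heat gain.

Radial (spherical) resistances in series:
R_stainless steel shell = (1/1.2 − 1/1.2065)/(4π×14.8) = 2.414×10^-5 K/W
R_polyurethane foam = (1/1.2065 − 1/1.2615)/(4π×0.0231) = 0.1245 K/W
R_cork board = (1/1.2615 − 1/1.3965)/(4π×0.0485) = 0.1257 K/W
R_total = 0.2502 K/W
Q = ΔT/R_total = 73/0.2502

Q ≈ 292 W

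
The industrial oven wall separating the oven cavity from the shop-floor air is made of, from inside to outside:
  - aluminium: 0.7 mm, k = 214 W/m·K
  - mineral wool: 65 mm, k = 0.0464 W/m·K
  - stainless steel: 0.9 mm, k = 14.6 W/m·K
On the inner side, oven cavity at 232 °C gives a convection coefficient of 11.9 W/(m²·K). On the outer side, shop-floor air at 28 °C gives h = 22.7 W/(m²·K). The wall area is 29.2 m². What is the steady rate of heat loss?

Q ≈ 3900 W

Model the wall as resistances in series:
R_inner film = 1/(h_i·A) = 1/(11.9×29.2) = 0.002878 K/W
R_aluminium = L/(kA) = 0.0007/(214×29.2) = 1.12×10^-7 K/W
R_mineral wool = L/(kA) = 0.065/(0.0464×29.2) = 0.04797 K/W
R_stainless steel = L/(kA) = 0.0009/(14.6×29.2) = 2.111×10^-6 K/W
R_outer film = 1/(h_o·A) = 1/(22.7×29.2) = 0.001509 K/W
R_total = 0.05236 K/W
Q = ΔT / R_total = 204 / 0.05236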